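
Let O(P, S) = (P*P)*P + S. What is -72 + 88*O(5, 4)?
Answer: 11280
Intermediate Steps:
O(P, S) = S + P**3 (O(P, S) = P**2*P + S = P**3 + S = S + P**3)
-72 + 88*O(5, 4) = -72 + 88*(4 + 5**3) = -72 + 88*(4 + 125) = -72 + 88*129 = -72 + 11352 = 11280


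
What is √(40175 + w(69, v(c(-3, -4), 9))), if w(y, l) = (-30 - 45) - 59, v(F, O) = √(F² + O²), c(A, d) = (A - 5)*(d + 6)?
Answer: 3*√4449 ≈ 200.10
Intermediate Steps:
c(A, d) = (-5 + A)*(6 + d)
w(y, l) = -134 (w(y, l) = -75 - 59 = -134)
√(40175 + w(69, v(c(-3, -4), 9))) = √(40175 - 134) = √40041 = 3*√4449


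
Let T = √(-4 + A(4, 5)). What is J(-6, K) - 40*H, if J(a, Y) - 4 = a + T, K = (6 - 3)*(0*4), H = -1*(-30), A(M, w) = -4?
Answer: -1202 + 2*I*√2 ≈ -1202.0 + 2.8284*I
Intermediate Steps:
H = 30
K = 0 (K = 3*0 = 0)
T = 2*I*√2 (T = √(-4 - 4) = √(-8) = 2*I*√2 ≈ 2.8284*I)
J(a, Y) = 4 + a + 2*I*√2 (J(a, Y) = 4 + (a + 2*I*√2) = 4 + a + 2*I*√2)
J(-6, K) - 40*H = (4 - 6 + 2*I*√2) - 40*30 = (-2 + 2*I*√2) - 1200 = -1202 + 2*I*√2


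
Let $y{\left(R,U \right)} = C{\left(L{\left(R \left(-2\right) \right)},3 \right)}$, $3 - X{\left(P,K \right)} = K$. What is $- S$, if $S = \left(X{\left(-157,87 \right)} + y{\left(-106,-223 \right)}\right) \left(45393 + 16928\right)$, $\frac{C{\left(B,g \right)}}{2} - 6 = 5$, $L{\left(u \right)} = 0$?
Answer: $3863902$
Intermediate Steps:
$C{\left(B,g \right)} = 22$ ($C{\left(B,g \right)} = 12 + 2 \cdot 5 = 12 + 10 = 22$)
$X{\left(P,K \right)} = 3 - K$
$y{\left(R,U \right)} = 22$
$S = -3863902$ ($S = \left(\left(3 - 87\right) + 22\right) \left(45393 + 16928\right) = \left(\left(3 - 87\right) + 22\right) 62321 = \left(-84 + 22\right) 62321 = \left(-62\right) 62321 = -3863902$)
$- S = \left(-1\right) \left(-3863902\right) = 3863902$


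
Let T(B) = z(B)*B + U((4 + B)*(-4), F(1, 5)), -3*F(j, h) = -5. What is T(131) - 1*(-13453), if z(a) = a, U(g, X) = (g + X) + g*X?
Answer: 87527/3 ≈ 29176.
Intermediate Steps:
F(j, h) = 5/3 (F(j, h) = -⅓*(-5) = 5/3)
U(g, X) = X + g + X*g (U(g, X) = (X + g) + X*g = X + g + X*g)
T(B) = -41 + B² - 32*B/3 (T(B) = B*B + (5/3 + (4 + B)*(-4) + 5*((4 + B)*(-4))/3) = B² + (5/3 + (-16 - 4*B) + 5*(-16 - 4*B)/3) = B² + (5/3 + (-16 - 4*B) + (-80/3 - 20*B/3)) = B² + (-41 - 32*B/3) = -41 + B² - 32*B/3)
T(131) - 1*(-13453) = (-41 + 131² - 32/3*131) - 1*(-13453) = (-41 + 17161 - 4192/3) + 13453 = 47168/3 + 13453 = 87527/3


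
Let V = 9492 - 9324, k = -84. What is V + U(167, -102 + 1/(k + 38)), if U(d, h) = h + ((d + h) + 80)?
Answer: 4852/23 ≈ 210.96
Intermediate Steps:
U(d, h) = 80 + d + 2*h (U(d, h) = h + (80 + d + h) = 80 + d + 2*h)
V = 168
V + U(167, -102 + 1/(k + 38)) = 168 + (80 + 167 + 2*(-102 + 1/(-84 + 38))) = 168 + (80 + 167 + 2*(-102 + 1/(-46))) = 168 + (80 + 167 + 2*(-102 - 1/46)) = 168 + (80 + 167 + 2*(-4693/46)) = 168 + (80 + 167 - 4693/23) = 168 + 988/23 = 4852/23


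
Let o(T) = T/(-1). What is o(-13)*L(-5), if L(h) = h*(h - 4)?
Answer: 585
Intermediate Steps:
L(h) = h*(-4 + h)
o(T) = -T
o(-13)*L(-5) = (-1*(-13))*(-5*(-4 - 5)) = 13*(-5*(-9)) = 13*45 = 585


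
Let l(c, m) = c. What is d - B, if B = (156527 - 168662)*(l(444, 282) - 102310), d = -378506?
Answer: -1236522416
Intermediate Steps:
B = 1236143910 (B = (156527 - 168662)*(444 - 102310) = -12135*(-101866) = 1236143910)
d - B = -378506 - 1*1236143910 = -378506 - 1236143910 = -1236522416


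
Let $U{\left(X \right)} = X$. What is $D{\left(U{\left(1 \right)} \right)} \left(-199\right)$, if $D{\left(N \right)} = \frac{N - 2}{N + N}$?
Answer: $\frac{199}{2} \approx 99.5$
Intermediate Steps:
$D{\left(N \right)} = \frac{-2 + N}{2 N}$
$D{\left(U{\left(1 \right)} \right)} \left(-199\right) = \frac{-2 + 1}{2 \cdot 1} \left(-199\right) = \frac{1}{2} \cdot 1 \left(-1\right) \left(-199\right) = \left(- \frac{1}{2}\right) \left(-199\right) = \frac{199}{2}$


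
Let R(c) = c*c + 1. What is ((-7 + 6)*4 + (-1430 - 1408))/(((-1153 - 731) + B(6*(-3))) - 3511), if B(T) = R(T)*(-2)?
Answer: 2842/6045 ≈ 0.47014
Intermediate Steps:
R(c) = 1 + c**2 (R(c) = c**2 + 1 = 1 + c**2)
B(T) = -2 - 2*T**2 (B(T) = (1 + T**2)*(-2) = -2 - 2*T**2)
((-7 + 6)*4 + (-1430 - 1408))/(((-1153 - 731) + B(6*(-3))) - 3511) = ((-7 + 6)*4 + (-1430 - 1408))/(((-1153 - 731) + (-2 - 2*(6*(-3))**2)) - 3511) = (-1*4 - 2838)/((-1884 + (-2 - 2*(-18)**2)) - 3511) = (-4 - 2838)/((-1884 + (-2 - 2*324)) - 3511) = -2842/((-1884 + (-2 - 648)) - 3511) = -2842/((-1884 - 650) - 3511) = -2842/(-2534 - 3511) = -2842/(-6045) = -2842*(-1/6045) = 2842/6045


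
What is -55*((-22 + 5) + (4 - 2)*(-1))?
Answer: 1045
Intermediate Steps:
-55*((-22 + 5) + (4 - 2)*(-1)) = -55*(-17 + 2*(-1)) = -55*(-17 - 2) = -55*(-19) = 1045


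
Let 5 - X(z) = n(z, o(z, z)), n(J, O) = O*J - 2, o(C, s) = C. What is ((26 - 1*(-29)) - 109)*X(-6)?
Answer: 1566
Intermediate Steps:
n(J, O) = -2 + J*O (n(J, O) = J*O - 2 = -2 + J*O)
X(z) = 7 - z² (X(z) = 5 - (-2 + z*z) = 5 - (-2 + z²) = 5 + (2 - z²) = 7 - z²)
((26 - 1*(-29)) - 109)*X(-6) = ((26 - 1*(-29)) - 109)*(7 - 1*(-6)²) = ((26 + 29) - 109)*(7 - 1*36) = (55 - 109)*(7 - 36) = -54*(-29) = 1566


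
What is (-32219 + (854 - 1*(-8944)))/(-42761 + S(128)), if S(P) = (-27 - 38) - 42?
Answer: 3203/6124 ≈ 0.52302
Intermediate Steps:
S(P) = -107 (S(P) = -65 - 42 = -107)
(-32219 + (854 - 1*(-8944)))/(-42761 + S(128)) = (-32219 + (854 - 1*(-8944)))/(-42761 - 107) = (-32219 + (854 + 8944))/(-42868) = (-32219 + 9798)*(-1/42868) = -22421*(-1/42868) = 3203/6124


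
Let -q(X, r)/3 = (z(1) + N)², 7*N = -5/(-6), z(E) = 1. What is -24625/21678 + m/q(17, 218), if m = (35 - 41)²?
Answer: -513276529/47886702 ≈ -10.719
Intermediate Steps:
N = 5/42 (N = (-5/(-6))/7 = (-5*(-⅙))/7 = (⅐)*(⅚) = 5/42 ≈ 0.11905)
m = 36 (m = (-6)² = 36)
q(X, r) = -2209/588 (q(X, r) = -3*(1 + 5/42)² = -3*(47/42)² = -3*2209/1764 = -2209/588)
-24625/21678 + m/q(17, 218) = -24625/21678 + 36/(-2209/588) = -24625*1/21678 + 36*(-588/2209) = -24625/21678 - 21168/2209 = -513276529/47886702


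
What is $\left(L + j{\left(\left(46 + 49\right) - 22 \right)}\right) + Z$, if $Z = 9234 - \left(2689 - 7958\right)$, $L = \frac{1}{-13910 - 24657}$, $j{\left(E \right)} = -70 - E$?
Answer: $\frac{553822119}{38567} \approx 14360.0$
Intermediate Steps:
$L = - \frac{1}{38567}$ ($L = \frac{1}{-38567} = - \frac{1}{38567} \approx -2.5929 \cdot 10^{-5}$)
$Z = 14503$ ($Z = 9234 - \left(2689 - 7958\right) = 9234 - -5269 = 9234 + 5269 = 14503$)
$\left(L + j{\left(\left(46 + 49\right) - 22 \right)}\right) + Z = \left(- \frac{1}{38567} - 143\right) + 14503 = - \frac{5515082}{38567} + 14503 = \frac{553822119}{38567}$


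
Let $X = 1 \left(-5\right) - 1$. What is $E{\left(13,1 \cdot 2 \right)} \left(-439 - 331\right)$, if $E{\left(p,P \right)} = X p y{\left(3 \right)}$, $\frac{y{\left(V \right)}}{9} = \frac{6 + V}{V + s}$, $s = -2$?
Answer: $4864860$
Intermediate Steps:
$y{\left(V \right)} = \frac{9 \left(6 + V\right)}{-2 + V}$ ($y{\left(V \right)} = 9 \frac{6 + V}{V - 2} = 9 \frac{6 + V}{-2 + V} = \frac{9 \left(6 + V\right)}{-2 + V}$)
$X = -6$ ($X = -5 - 1 = -6$)
$E{\left(p,P \right)} = - 486 p$ ($E{\left(p,P \right)} = - 6 p \frac{9 \left(6 + 3\right)}{-2 + 3} = - 6 p 9 \cdot 1^{-1} \cdot 9 = - 6 p 9 \cdot 1 \cdot 9 = - 6 p 81 = - 486 p$)
$E{\left(13,1 \cdot 2 \right)} \left(-439 - 331\right) = \left(-486\right) 13 \left(-439 - 331\right) = \left(-6318\right) \left(-770\right) = 4864860$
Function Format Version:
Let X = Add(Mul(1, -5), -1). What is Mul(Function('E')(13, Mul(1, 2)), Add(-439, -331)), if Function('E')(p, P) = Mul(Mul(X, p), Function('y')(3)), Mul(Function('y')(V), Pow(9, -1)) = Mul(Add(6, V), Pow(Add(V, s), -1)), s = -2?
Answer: 4864860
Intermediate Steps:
Function('y')(V) = Mul(9, Pow(Add(-2, V), -1), Add(6, V)) (Function('y')(V) = Mul(9, Mul(Add(6, V), Pow(Add(V, -2), -1))) = Mul(9, Mul(Add(6, V), Pow(Add(-2, V), -1))) = Mul(9, Mul(Pow(Add(-2, V), -1), Add(6, V))) = Mul(9, Pow(Add(-2, V), -1), Add(6, V)))
X = -6 (X = Add(-5, -1) = -6)
Function('E')(p, P) = Mul(-486, p) (Function('E')(p, P) = Mul(Mul(-6, p), Mul(9, Pow(Add(-2, 3), -1), Add(6, 3))) = Mul(Mul(-6, p), Mul(9, Pow(1, -1), 9)) = Mul(Mul(-6, p), Mul(9, 1, 9)) = Mul(Mul(-6, p), 81) = Mul(-486, p))
Mul(Function('E')(13, Mul(1, 2)), Add(-439, -331)) = Mul(Mul(-486, 13), Add(-439, -331)) = Mul(-6318, -770) = 4864860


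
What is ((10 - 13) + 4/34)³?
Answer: -117649/4913 ≈ -23.946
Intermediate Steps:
((10 - 13) + 4/34)³ = (-3 + 4*(1/34))³ = (-3 + 2/17)³ = (-49/17)³ = -117649/4913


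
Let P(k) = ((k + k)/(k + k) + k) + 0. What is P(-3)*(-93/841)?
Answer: 186/841 ≈ 0.22117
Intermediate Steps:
P(k) = 1 + k (P(k) = ((2*k)/((2*k)) + k) + 0 = ((2*k)*(1/(2*k)) + k) + 0 = (1 + k) + 0 = 1 + k)
P(-3)*(-93/841) = (1 - 3)*(-93/841) = -(-186)/841 = -2*(-93/841) = 186/841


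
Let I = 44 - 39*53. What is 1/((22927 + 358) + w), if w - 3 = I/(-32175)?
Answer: 32175/749293423 ≈ 4.2940e-5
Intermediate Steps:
I = -2023 (I = 44 - 2067 = -2023)
w = 98548/32175 (w = 3 - 2023/(-32175) = 3 - 2023*(-1/32175) = 3 + 2023/32175 = 98548/32175 ≈ 3.0629)
1/((22927 + 358) + w) = 1/((22927 + 358) + 98548/32175) = 1/(23285 + 98548/32175) = 1/(749293423/32175) = 32175/749293423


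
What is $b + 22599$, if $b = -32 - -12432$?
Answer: $34999$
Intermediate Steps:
$b = 12400$ ($b = -32 + 12432 = 12400$)
$b + 22599 = 12400 + 22599 = 34999$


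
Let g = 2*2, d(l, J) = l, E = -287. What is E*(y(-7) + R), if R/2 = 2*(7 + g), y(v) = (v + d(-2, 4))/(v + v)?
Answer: -25625/2 ≈ -12813.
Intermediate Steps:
y(v) = (-2 + v)/(2*v) (y(v) = (v - 2)/(v + v) = (-2 + v)/((2*v)) = (-2 + v)*(1/(2*v)) = (-2 + v)/(2*v))
g = 4
R = 44 (R = 2*(2*(7 + 4)) = 2*(2*11) = 2*22 = 44)
E*(y(-7) + R) = -287*((½)*(-2 - 7)/(-7) + 44) = -287*((½)*(-⅐)*(-9) + 44) = -287*(9/14 + 44) = -287*625/14 = -25625/2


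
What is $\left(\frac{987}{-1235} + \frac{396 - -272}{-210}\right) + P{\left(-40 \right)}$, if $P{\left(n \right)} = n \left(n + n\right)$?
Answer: $\frac{16577755}{5187} \approx 3196.0$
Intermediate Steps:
$P{\left(n \right)} = 2 n^{2}$ ($P{\left(n \right)} = n 2 n = 2 n^{2}$)
$\left(\frac{987}{-1235} + \frac{396 - -272}{-210}\right) + P{\left(-40 \right)} = \left(\frac{987}{-1235} + \frac{396 - -272}{-210}\right) + 2 \left(-40\right)^{2} = \left(987 \left(- \frac{1}{1235}\right) + \left(396 + 272\right) \left(- \frac{1}{210}\right)\right) + 2 \cdot 1600 = \left(- \frac{987}{1235} + 668 \left(- \frac{1}{210}\right)\right) + 3200 = \left(- \frac{987}{1235} - \frac{334}{105}\right) + 3200 = - \frac{20645}{5187} + 3200 = \frac{16577755}{5187}$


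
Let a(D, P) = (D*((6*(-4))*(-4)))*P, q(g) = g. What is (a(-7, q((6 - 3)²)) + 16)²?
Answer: 36385024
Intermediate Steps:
a(D, P) = 96*D*P (a(D, P) = (D*(-24*(-4)))*P = (D*96)*P = (96*D)*P = 96*D*P)
(a(-7, q((6 - 3)²)) + 16)² = (96*(-7)*(6 - 3)² + 16)² = (96*(-7)*3² + 16)² = (96*(-7)*9 + 16)² = (-6048 + 16)² = (-6032)² = 36385024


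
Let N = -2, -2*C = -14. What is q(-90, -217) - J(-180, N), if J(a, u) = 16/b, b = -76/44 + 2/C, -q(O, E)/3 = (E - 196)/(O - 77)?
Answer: 68215/18537 ≈ 3.6799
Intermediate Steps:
C = 7 (C = -½*(-14) = 7)
q(O, E) = -3*(-196 + E)/(-77 + O) (q(O, E) = -3*(E - 196)/(O - 77) = -3*(-196 + E)/(-77 + O))
b = -111/77 (b = -76/44 + 2/7 = -76*1/44 + 2*(⅐) = -19/11 + 2/7 = -111/77 ≈ -1.4416)
J(a, u) = -1232/111 (J(a, u) = 16/(-111/77) = 16*(-77/111) = -1232/111)
q(-90, -217) - J(-180, N) = 3*(196 - 1*(-217))/(-77 - 90) - 1*(-1232/111) = 3*(196 + 217)/(-167) + 1232/111 = 3*(-1/167)*413 + 1232/111 = -1239/167 + 1232/111 = 68215/18537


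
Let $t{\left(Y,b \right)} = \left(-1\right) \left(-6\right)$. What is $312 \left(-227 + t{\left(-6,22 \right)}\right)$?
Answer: $-68952$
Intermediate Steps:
$t{\left(Y,b \right)} = 6$
$312 \left(-227 + t{\left(-6,22 \right)}\right) = 312 \left(-227 + 6\right) = 312 \left(-221\right) = -68952$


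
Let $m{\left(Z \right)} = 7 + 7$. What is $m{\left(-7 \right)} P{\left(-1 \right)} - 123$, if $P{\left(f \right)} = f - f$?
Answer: $-123$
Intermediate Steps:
$m{\left(Z \right)} = 14$
$P{\left(f \right)} = 0$
$m{\left(-7 \right)} P{\left(-1 \right)} - 123 = 14 \cdot 0 - 123 = 0 - 123 = -123$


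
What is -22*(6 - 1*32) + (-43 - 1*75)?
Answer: 454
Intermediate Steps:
-22*(6 - 1*32) + (-43 - 1*75) = -22*(6 - 32) + (-43 - 75) = -22*(-26) - 118 = 572 - 118 = 454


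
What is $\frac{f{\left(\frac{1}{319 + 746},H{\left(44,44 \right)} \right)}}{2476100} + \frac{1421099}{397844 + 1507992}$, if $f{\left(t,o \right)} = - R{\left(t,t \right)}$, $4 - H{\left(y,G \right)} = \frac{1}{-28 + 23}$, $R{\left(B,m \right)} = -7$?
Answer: $\frac{219924785922}{294940032475} \approx 0.74566$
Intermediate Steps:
$H{\left(y,G \right)} = \frac{21}{5}$ ($H{\left(y,G \right)} = 4 - \frac{1}{-28 + 23} = 4 - \frac{1}{-5} = 4 - - \frac{1}{5} = 4 + \frac{1}{5} = \frac{21}{5}$)
$f{\left(t,o \right)} = 7$ ($f{\left(t,o \right)} = \left(-1\right) \left(-7\right) = 7$)
$\frac{f{\left(\frac{1}{319 + 746},H{\left(44,44 \right)} \right)}}{2476100} + \frac{1421099}{397844 + 1507992} = \frac{7}{2476100} + \frac{1421099}{397844 + 1507992} = 7 \cdot \frac{1}{2476100} + \frac{1421099}{1905836} = \frac{7}{2476100} + 1421099 \cdot \frac{1}{1905836} = \frac{7}{2476100} + \frac{1421099}{1905836} = \frac{219924785922}{294940032475}$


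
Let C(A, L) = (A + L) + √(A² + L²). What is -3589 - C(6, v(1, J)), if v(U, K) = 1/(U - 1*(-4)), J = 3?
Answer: -17976/5 - √901/5 ≈ -3601.2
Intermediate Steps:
v(U, K) = 1/(4 + U) (v(U, K) = 1/(U + 4) = 1/(4 + U))
C(A, L) = A + L + √(A² + L²)
-3589 - C(6, v(1, J)) = -3589 - (6 + 1/(4 + 1) + √(6² + (1/(4 + 1))²)) = -3589 - (6 + 1/5 + √(36 + (1/5)²)) = -3589 - (6 + ⅕ + √(36 + (⅕)²)) = -3589 - (6 + ⅕ + √(36 + 1/25)) = -3589 - (6 + ⅕ + √(901/25)) = -3589 - (6 + ⅕ + √901/5) = -3589 - (31/5 + √901/5) = -3589 + (-31/5 - √901/5) = -17976/5 - √901/5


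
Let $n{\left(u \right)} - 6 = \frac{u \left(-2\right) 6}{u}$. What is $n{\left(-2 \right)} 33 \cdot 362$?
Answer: $-71676$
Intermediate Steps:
$n{\left(u \right)} = -6$ ($n{\left(u \right)} = 6 + \frac{u \left(-2\right) 6}{u} = 6 + \frac{- 2 u 6}{u} = 6 + \frac{\left(-12\right) u}{u} = 6 - 12 = -6$)
$n{\left(-2 \right)} 33 \cdot 362 = - 6 \cdot 33 \cdot 362 = \left(-6\right) 11946 = -71676$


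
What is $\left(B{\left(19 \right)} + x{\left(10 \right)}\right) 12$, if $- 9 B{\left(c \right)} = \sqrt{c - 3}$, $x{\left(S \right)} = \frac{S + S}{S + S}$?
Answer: $\frac{20}{3} \approx 6.6667$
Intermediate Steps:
$x{\left(S \right)} = 1$ ($x{\left(S \right)} = \frac{2 S}{2 S} = 2 S \frac{1}{2 S} = 1$)
$B{\left(c \right)} = - \frac{\sqrt{-3 + c}}{9}$ ($B{\left(c \right)} = - \frac{\sqrt{c - 3}}{9} = - \frac{\sqrt{-3 + c}}{9}$)
$\left(B{\left(19 \right)} + x{\left(10 \right)}\right) 12 = \left(- \frac{\sqrt{-3 + 19}}{9} + 1\right) 12 = \left(- \frac{\sqrt{16}}{9} + 1\right) 12 = \left(\left(- \frac{1}{9}\right) 4 + 1\right) 12 = \left(- \frac{4}{9} + 1\right) 12 = \frac{5}{9} \cdot 12 = \frac{20}{3}$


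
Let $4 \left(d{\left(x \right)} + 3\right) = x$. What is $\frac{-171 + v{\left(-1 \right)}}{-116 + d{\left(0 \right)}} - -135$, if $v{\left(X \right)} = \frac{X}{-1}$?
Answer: $\frac{955}{7} \approx 136.43$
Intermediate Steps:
$d{\left(x \right)} = -3 + \frac{x}{4}$
$v{\left(X \right)} = - X$ ($v{\left(X \right)} = X \left(-1\right) = - X$)
$\frac{-171 + v{\left(-1 \right)}}{-116 + d{\left(0 \right)}} - -135 = \frac{-171 - -1}{-116 + \left(-3 + \frac{1}{4} \cdot 0\right)} - -135 = \frac{-171 + 1}{-116 + \left(-3 + 0\right)} + 135 = - \frac{170}{-116 - 3} + 135 = - \frac{170}{-119} + 135 = \left(-170\right) \left(- \frac{1}{119}\right) + 135 = \frac{10}{7} + 135 = \frac{955}{7}$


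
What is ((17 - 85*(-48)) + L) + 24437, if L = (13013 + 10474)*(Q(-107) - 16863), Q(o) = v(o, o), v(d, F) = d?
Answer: -398545856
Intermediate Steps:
Q(o) = o
L = -398574390 (L = (13013 + 10474)*(-107 - 16863) = 23487*(-16970) = -398574390)
((17 - 85*(-48)) + L) + 24437 = ((17 - 85*(-48)) - 398574390) + 24437 = ((17 + 4080) - 398574390) + 24437 = (4097 - 398574390) + 24437 = -398570293 + 24437 = -398545856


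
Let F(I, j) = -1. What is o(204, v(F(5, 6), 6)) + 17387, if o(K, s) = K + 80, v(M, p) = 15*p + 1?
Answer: 17671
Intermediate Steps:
v(M, p) = 1 + 15*p
o(K, s) = 80 + K
o(204, v(F(5, 6), 6)) + 17387 = (80 + 204) + 17387 = 284 + 17387 = 17671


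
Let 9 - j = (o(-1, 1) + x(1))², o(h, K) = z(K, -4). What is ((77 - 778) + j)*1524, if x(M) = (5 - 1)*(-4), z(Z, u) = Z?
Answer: -1397508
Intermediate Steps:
x(M) = -16 (x(M) = 4*(-4) = -16)
o(h, K) = K
j = -216 (j = 9 - (1 - 16)² = 9 - 1*(-15)² = 9 - 1*225 = 9 - 225 = -216)
((77 - 778) + j)*1524 = ((77 - 778) - 216)*1524 = (-701 - 216)*1524 = -917*1524 = -1397508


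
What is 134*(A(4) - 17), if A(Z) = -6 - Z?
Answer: -3618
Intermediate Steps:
134*(A(4) - 17) = 134*((-6 - 1*4) - 17) = 134*((-6 - 4) - 17) = 134*(-10 - 17) = 134*(-27) = -3618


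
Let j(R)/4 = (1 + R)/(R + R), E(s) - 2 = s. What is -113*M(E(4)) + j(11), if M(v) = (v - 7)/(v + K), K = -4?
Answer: 1291/22 ≈ 58.682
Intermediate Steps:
E(s) = 2 + s
j(R) = 2*(1 + R)/R (j(R) = 4*((1 + R)/(R + R)) = 4*((1 + R)/((2*R))) = 4*((1 + R)*(1/(2*R))) = 4*((1 + R)/(2*R)) = 2*(1 + R)/R)
M(v) = (-7 + v)/(-4 + v) (M(v) = (v - 7)/(v - 4) = (-7 + v)/(-4 + v))
-113*M(E(4)) + j(11) = -113*(-7 + (2 + 4))/(-4 + (2 + 4)) + (2 + 2/11) = -113*(-7 + 6)/(-4 + 6) + (2 + 2*(1/11)) = -113*(-1)/2 + (2 + 2/11) = -113*(-1)/2 + 24/11 = -113*(-1/2) + 24/11 = 113/2 + 24/11 = 1291/22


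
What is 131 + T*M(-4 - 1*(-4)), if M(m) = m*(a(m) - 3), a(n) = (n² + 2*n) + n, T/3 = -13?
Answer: 131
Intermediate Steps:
T = -39 (T = 3*(-13) = -39)
a(n) = n² + 3*n
M(m) = m*(-3 + m*(3 + m)) (M(m) = m*(m*(3 + m) - 3) = m*(-3 + m*(3 + m)))
131 + T*M(-4 - 1*(-4)) = 131 - 39*(-4 - 1*(-4))*(-3 + (-4 - 1*(-4))*(3 + (-4 - 1*(-4)))) = 131 - 39*(-4 + 4)*(-3 + (-4 + 4)*(3 + (-4 + 4))) = 131 - 0*(-3 + 0*(3 + 0)) = 131 - 0*(-3 + 0*3) = 131 - 0*(-3 + 0) = 131 - 0*(-3) = 131 - 39*0 = 131 + 0 = 131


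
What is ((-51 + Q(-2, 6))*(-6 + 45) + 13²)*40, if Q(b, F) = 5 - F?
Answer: -74360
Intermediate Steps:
((-51 + Q(-2, 6))*(-6 + 45) + 13²)*40 = ((-51 + (5 - 1*6))*(-6 + 45) + 13²)*40 = ((-51 + (5 - 6))*39 + 169)*40 = ((-51 - 1)*39 + 169)*40 = (-52*39 + 169)*40 = (-2028 + 169)*40 = -1859*40 = -74360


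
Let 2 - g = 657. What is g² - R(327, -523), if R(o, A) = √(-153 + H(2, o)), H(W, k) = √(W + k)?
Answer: 429025 - √(-153 + √329) ≈ 4.2903e+5 - 11.613*I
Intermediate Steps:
g = -655 (g = 2 - 1*657 = 2 - 657 = -655)
R(o, A) = √(-153 + √(2 + o))
g² - R(327, -523) = (-655)² - √(-153 + √(2 + 327)) = 429025 - √(-153 + √329)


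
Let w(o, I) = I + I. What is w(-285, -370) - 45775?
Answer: -46515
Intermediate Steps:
w(o, I) = 2*I
w(-285, -370) - 45775 = 2*(-370) - 45775 = -740 - 45775 = -46515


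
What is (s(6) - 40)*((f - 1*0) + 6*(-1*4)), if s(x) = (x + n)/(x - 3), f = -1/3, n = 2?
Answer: 8176/9 ≈ 908.44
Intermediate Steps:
f = -⅓ (f = -1*⅓ = -⅓ ≈ -0.33333)
s(x) = (2 + x)/(-3 + x) (s(x) = (x + 2)/(x - 3) = (2 + x)/(-3 + x))
(s(6) - 40)*((f - 1*0) + 6*(-1*4)) = ((2 + 6)/(-3 + 6) - 40)*((-⅓ - 1*0) + 6*(-1*4)) = (8/3 - 40)*((-⅓ + 0) + 6*(-4)) = ((⅓)*8 - 40)*(-⅓ - 24) = (8/3 - 40)*(-73/3) = -112/3*(-73/3) = 8176/9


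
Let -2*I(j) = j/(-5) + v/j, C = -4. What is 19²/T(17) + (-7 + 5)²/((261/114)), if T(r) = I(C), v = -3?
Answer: -1251568/2697 ≈ -464.06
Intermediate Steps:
I(j) = j/10 + 3/(2*j) (I(j) = -(j/(-5) - 3/j)/2 = -(j*(-⅕) - 3/j)/2 = -(-j/5 - 3/j)/2 = -(-3/j - j/5)/2 = j/10 + 3/(2*j))
T(r) = -31/40 (T(r) = (⅒)*(15 + (-4)²)/(-4) = (⅒)*(-¼)*(15 + 16) = (⅒)*(-¼)*31 = -31/40)
19²/T(17) + (-7 + 5)²/((261/114)) = 19²/(-31/40) + (-7 + 5)²/((261/114)) = 361*(-40/31) + (-2)²/((261*(1/114))) = -14440/31 + 4/(87/38) = -14440/31 + 4*(38/87) = -14440/31 + 152/87 = -1251568/2697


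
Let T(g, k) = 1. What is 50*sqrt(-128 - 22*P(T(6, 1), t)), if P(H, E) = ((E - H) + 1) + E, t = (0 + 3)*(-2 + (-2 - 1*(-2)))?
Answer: 100*sqrt(34) ≈ 583.10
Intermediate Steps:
t = -6 (t = 3*(-2 + (-2 + 2)) = 3*(-2 + 0) = 3*(-2) = -6)
P(H, E) = 1 - H + 2*E (P(H, E) = (1 + E - H) + E = 1 - H + 2*E)
50*sqrt(-128 - 22*P(T(6, 1), t)) = 50*sqrt(-128 - 22*(1 - 1*1 + 2*(-6))) = 50*sqrt(-128 - 22*(1 - 1 - 12)) = 50*sqrt(-128 - 22*(-12)) = 50*sqrt(-128 + 264) = 50*sqrt(136) = 50*(2*sqrt(34)) = 100*sqrt(34)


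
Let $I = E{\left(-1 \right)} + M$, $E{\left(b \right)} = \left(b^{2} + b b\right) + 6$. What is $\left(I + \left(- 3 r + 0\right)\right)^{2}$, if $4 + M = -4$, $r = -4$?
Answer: $144$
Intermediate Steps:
$E{\left(b \right)} = 6 + 2 b^{2}$ ($E{\left(b \right)} = \left(b^{2} + b^{2}\right) + 6 = 2 b^{2} + 6 = 6 + 2 b^{2}$)
$M = -8$ ($M = -4 - 4 = -8$)
$I = 0$ ($I = \left(6 + 2 \left(-1\right)^{2}\right) - 8 = \left(6 + 2 \cdot 1\right) - 8 = \left(6 + 2\right) - 8 = 8 - 8 = 0$)
$\left(I + \left(- 3 r + 0\right)\right)^{2} = \left(0 + \left(\left(-3\right) \left(-4\right) + 0\right)\right)^{2} = \left(0 + \left(12 + 0\right)\right)^{2} = \left(0 + 12\right)^{2} = 12^{2} = 144$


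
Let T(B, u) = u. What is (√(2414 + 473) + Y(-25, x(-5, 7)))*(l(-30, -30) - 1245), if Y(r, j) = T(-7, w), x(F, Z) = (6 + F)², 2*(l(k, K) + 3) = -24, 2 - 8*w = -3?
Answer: -1575/2 - 1260*√2887 ≈ -68488.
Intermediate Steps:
w = 5/8 (w = ¼ - ⅛*(-3) = ¼ + 3/8 = 5/8 ≈ 0.62500)
l(k, K) = -15 (l(k, K) = -3 + (½)*(-24) = -3 - 12 = -15)
Y(r, j) = 5/8
(√(2414 + 473) + Y(-25, x(-5, 7)))*(l(-30, -30) - 1245) = (√(2414 + 473) + 5/8)*(-15 - 1245) = (√2887 + 5/8)*(-1260) = (5/8 + √2887)*(-1260) = -1575/2 - 1260*√2887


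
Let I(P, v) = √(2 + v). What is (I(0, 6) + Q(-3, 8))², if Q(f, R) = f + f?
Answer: 44 - 24*√2 ≈ 10.059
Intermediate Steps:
Q(f, R) = 2*f
(I(0, 6) + Q(-3, 8))² = (√(2 + 6) + 2*(-3))² = (√8 - 6)² = (2*√2 - 6)² = (-6 + 2*√2)²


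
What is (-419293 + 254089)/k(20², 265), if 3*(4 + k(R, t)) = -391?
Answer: 38124/31 ≈ 1229.8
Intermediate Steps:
k(R, t) = -403/3 (k(R, t) = -4 + (⅓)*(-391) = -4 - 391/3 = -403/3)
(-419293 + 254089)/k(20², 265) = (-419293 + 254089)/(-403/3) = -165204*(-3/403) = 38124/31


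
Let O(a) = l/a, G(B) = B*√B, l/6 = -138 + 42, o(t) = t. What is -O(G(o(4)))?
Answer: 72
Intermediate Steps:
l = -576 (l = 6*(-138 + 42) = 6*(-96) = -576)
G(B) = B^(3/2)
O(a) = -576/a
-O(G(o(4))) = -(-576)/(4^(3/2)) = -(-576)/8 = -1*(-72) = 72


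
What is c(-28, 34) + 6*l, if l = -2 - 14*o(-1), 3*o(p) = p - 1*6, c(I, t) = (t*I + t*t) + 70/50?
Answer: 1947/5 ≈ 389.40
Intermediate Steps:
c(I, t) = 7/5 + t**2 + I*t (c(I, t) = (I*t + t**2) + 70*(1/50) = (t**2 + I*t) + 7/5 = 7/5 + t**2 + I*t)
o(p) = -2 + p/3 (o(p) = (p - 1*6)/3 = (p - 6)/3 = (-6 + p)/3 = -2 + p/3)
l = 92/3 (l = -2 - 14*(-2 + (1/3)*(-1)) = -2 - 14*(-2 - 1/3) = -2 - 14*(-7/3) = -2 + 98/3 = 92/3 ≈ 30.667)
c(-28, 34) + 6*l = (7/5 + 34**2 - 28*34) + 6*(92/3) = (7/5 + 1156 - 952) + 184 = 1027/5 + 184 = 1947/5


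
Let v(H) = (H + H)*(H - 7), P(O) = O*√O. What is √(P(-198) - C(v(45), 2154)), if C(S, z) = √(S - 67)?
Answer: √(-√3353 - 594*I*√22) ≈ 36.938 - 37.714*I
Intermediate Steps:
P(O) = O^(3/2)
v(H) = 2*H*(-7 + H) (v(H) = (2*H)*(-7 + H) = 2*H*(-7 + H))
C(S, z) = √(-67 + S)
√(P(-198) - C(v(45), 2154)) = √((-198)^(3/2) - √(-67 + 2*45*(-7 + 45))) = √(-594*I*√22 - √(-67 + 2*45*38)) = √(-594*I*√22 - √(-67 + 3420)) = √(-594*I*√22 - √3353) = √(-√3353 - 594*I*√22)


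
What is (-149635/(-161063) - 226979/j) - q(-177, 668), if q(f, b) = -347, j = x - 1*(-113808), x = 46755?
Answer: 8961151114571/25860758469 ≈ 346.52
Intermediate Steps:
j = 160563 (j = 46755 - 1*(-113808) = 46755 + 113808 = 160563)
(-149635/(-161063) - 226979/j) - q(-177, 668) = (-149635/(-161063) - 226979/160563) - 1*(-347) = (-149635*(-1/161063) - 226979*1/160563) + 347 = (149635/161063 - 226979/160563) + 347 = -12532074172/25860758469 + 347 = 8961151114571/25860758469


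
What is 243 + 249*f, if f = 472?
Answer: 117771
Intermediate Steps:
243 + 249*f = 243 + 249*472 = 243 + 117528 = 117771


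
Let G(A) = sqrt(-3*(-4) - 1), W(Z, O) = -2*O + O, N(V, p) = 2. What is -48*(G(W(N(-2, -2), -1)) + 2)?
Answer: -96 - 48*sqrt(11) ≈ -255.20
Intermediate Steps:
W(Z, O) = -O
G(A) = sqrt(11) (G(A) = sqrt(12 - 1) = sqrt(11))
-48*(G(W(N(-2, -2), -1)) + 2) = -48*(sqrt(11) + 2) = -48*(2 + sqrt(11)) = -96 - 48*sqrt(11)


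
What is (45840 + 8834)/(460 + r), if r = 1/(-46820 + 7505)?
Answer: 2149508310/18084899 ≈ 118.86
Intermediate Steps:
r = -1/39315 (r = 1/(-39315) = -1/39315 ≈ -2.5436e-5)
(45840 + 8834)/(460 + r) = (45840 + 8834)/(460 - 1/39315) = 54674/(18084899/39315) = 54674*(39315/18084899) = 2149508310/18084899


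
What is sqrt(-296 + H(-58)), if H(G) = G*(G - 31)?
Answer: sqrt(4866) ≈ 69.757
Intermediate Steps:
H(G) = G*(-31 + G)
sqrt(-296 + H(-58)) = sqrt(-296 - 58*(-31 - 58)) = sqrt(-296 - 58*(-89)) = sqrt(-296 + 5162) = sqrt(4866)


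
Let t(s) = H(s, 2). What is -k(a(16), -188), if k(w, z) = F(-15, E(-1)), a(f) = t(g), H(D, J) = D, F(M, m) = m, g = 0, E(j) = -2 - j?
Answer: 1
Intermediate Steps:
t(s) = s
a(f) = 0
k(w, z) = -1 (k(w, z) = -2 - 1*(-1) = -2 + 1 = -1)
-k(a(16), -188) = -1*(-1) = 1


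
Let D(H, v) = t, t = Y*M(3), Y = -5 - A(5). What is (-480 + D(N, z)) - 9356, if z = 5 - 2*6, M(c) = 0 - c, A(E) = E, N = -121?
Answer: -9806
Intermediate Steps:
M(c) = -c
Y = -10 (Y = -5 - 1*5 = -5 - 5 = -10)
z = -7 (z = 5 - 12 = -7)
t = 30 (t = -(-10)*3 = -10*(-3) = 30)
D(H, v) = 30
(-480 + D(N, z)) - 9356 = (-480 + 30) - 9356 = -450 - 9356 = -9806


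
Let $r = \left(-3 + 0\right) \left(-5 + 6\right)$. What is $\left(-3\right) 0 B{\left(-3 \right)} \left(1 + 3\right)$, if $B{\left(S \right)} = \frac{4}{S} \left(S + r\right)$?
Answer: $0$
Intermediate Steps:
$r = -3$ ($r = \left(-3\right) 1 = -3$)
$B{\left(S \right)} = \frac{4 \left(-3 + S\right)}{S}$ ($B{\left(S \right)} = \frac{4}{S} \left(S - 3\right) = \frac{4}{S} \left(-3 + S\right) = \frac{4 \left(-3 + S\right)}{S}$)
$\left(-3\right) 0 B{\left(-3 \right)} \left(1 + 3\right) = \left(-3\right) 0 \left(4 - \frac{12}{-3}\right) \left(1 + 3\right) = 0 \left(4 - -4\right) 4 = 0 \left(4 + 4\right) 4 = 0 \cdot 8 \cdot 4 = 0 \cdot 4 = 0$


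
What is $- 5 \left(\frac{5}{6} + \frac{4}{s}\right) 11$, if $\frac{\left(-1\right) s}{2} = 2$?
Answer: $\frac{55}{6} \approx 9.1667$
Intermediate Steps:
$s = -4$ ($s = \left(-2\right) 2 = -4$)
$- 5 \left(\frac{5}{6} + \frac{4}{s}\right) 11 = - 5 \left(\frac{5}{6} + \frac{4}{-4}\right) 11 = - 5 \left(5 \cdot \frac{1}{6} + 4 \left(- \frac{1}{4}\right)\right) 11 = - 5 \left(\frac{5}{6} - 1\right) 11 = \left(-5\right) \left(- \frac{1}{6}\right) 11 = \frac{5}{6} \cdot 11 = \frac{55}{6}$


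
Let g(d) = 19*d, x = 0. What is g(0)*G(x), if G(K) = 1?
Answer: 0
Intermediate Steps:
g(0)*G(x) = (19*0)*1 = 0*1 = 0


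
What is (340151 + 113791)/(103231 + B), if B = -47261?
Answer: 226971/27985 ≈ 8.1105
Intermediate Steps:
(340151 + 113791)/(103231 + B) = (340151 + 113791)/(103231 - 47261) = 453942/55970 = 453942*(1/55970) = 226971/27985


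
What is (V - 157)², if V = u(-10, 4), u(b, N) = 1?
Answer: 24336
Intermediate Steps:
V = 1
(V - 157)² = (1 - 157)² = (-156)² = 24336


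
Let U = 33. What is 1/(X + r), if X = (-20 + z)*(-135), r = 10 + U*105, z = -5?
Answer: 1/6850 ≈ 0.00014599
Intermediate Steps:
r = 3475 (r = 10 + 33*105 = 10 + 3465 = 3475)
X = 3375 (X = (-20 - 5)*(-135) = -25*(-135) = 3375)
1/(X + r) = 1/(3375 + 3475) = 1/6850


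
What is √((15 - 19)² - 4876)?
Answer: 18*I*√15 ≈ 69.714*I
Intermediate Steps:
√((15 - 19)² - 4876) = √((-4)² - 4876) = √(16 - 4876) = √(-4860) = 18*I*√15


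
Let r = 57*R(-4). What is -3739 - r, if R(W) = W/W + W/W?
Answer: -3853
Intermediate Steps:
R(W) = 2 (R(W) = 1 + 1 = 2)
r = 114 (r = 57*2 = 114)
-3739 - r = -3739 - 1*114 = -3739 - 114 = -3853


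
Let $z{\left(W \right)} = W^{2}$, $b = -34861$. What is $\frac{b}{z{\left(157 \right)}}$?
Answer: $- \frac{34861}{24649} \approx -1.4143$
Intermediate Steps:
$\frac{b}{z{\left(157 \right)}} = - \frac{34861}{157^{2}} = - \frac{34861}{24649}$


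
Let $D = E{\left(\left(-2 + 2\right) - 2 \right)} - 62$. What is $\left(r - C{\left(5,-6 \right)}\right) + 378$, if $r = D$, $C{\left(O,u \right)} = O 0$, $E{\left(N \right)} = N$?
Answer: $314$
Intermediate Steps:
$C{\left(O,u \right)} = 0$
$D = -64$ ($D = \left(\left(-2 + 2\right) - 2\right) - 62 = \left(0 - 2\right) - 62 = -2 - 62 = -64$)
$r = -64$
$\left(r - C{\left(5,-6 \right)}\right) + 378 = \left(-64 - 0\right) + 378 = \left(-64 + 0\right) + 378 = -64 + 378 = 314$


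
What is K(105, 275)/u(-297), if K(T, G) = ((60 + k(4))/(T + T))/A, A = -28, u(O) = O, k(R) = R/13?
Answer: 2/57915 ≈ 3.4533e-5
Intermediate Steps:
k(R) = R/13 (k(R) = R*(1/13) = R/13)
K(T, G) = -14/(13*T) (K(T, G) = ((60 + (1/13)*4)/(T + T))/(-28) = ((60 + 4/13)/((2*T)))*(-1/28) = (784*(1/(2*T))/13)*(-1/28) = (392/(13*T))*(-1/28) = -14/(13*T))
K(105, 275)/u(-297) = -14/13/105/(-297) = -14/13*1/105*(-1/297) = -2/195*(-1/297) = 2/57915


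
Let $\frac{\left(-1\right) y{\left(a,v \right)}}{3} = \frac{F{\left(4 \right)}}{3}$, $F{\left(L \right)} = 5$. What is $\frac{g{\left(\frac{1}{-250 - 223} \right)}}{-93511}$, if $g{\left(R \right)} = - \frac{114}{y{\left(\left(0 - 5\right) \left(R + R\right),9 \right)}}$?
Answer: $- \frac{114}{467555} \approx -0.00024382$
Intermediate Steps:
$y{\left(a,v \right)} = -5$ ($y{\left(a,v \right)} = - 3 \cdot \frac{5}{3} = - 3 \cdot 5 \cdot \frac{1}{3} = \left(-3\right) \frac{5}{3} = -5$)
$g{\left(R \right)} = \frac{114}{5}$ ($g{\left(R \right)} = - \frac{114}{-5} = \left(-114\right) \left(- \frac{1}{5}\right) = \frac{114}{5}$)
$\frac{g{\left(\frac{1}{-250 - 223} \right)}}{-93511} = \frac{114}{5 \left(-93511\right)} = \frac{114}{5} \left(- \frac{1}{93511}\right) = - \frac{114}{467555}$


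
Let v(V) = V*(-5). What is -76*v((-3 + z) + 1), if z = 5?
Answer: 1140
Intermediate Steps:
v(V) = -5*V
-76*v((-3 + z) + 1) = -(-380)*((-3 + 5) + 1) = -(-380)*(2 + 1) = -(-380)*3 = -76*(-15) = 1140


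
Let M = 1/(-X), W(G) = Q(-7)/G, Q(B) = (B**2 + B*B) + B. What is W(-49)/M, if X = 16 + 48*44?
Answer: 3952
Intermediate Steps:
X = 2128 (X = 16 + 2112 = 2128)
Q(B) = B + 2*B**2 (Q(B) = (B**2 + B**2) + B = 2*B**2 + B = B + 2*B**2)
W(G) = 91/G (W(G) = (-7*(1 + 2*(-7)))/G = (-7*(1 - 14))/G = (-7*(-13))/G = 91/G)
M = -1/2128 (M = 1/(-1*2128) = 1/(-2128) = -1/2128 ≈ -0.00046992)
W(-49)/M = (91/(-49))/(-1/2128) = (91*(-1/49))*(-2128) = -13/7*(-2128) = 3952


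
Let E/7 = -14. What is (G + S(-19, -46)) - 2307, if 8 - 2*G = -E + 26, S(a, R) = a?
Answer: -2384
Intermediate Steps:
E = -98 (E = 7*(-14) = -98)
G = -58 (G = 4 - (-1*(-98) + 26)/2 = 4 - (98 + 26)/2 = 4 - 1/2*124 = 4 - 62 = -58)
(G + S(-19, -46)) - 2307 = (-58 - 19) - 2307 = -77 - 2307 = -2384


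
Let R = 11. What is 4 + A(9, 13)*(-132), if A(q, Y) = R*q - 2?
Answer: -12800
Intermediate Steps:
A(q, Y) = -2 + 11*q (A(q, Y) = 11*q - 2 = -2 + 11*q)
4 + A(9, 13)*(-132) = 4 + (-2 + 11*9)*(-132) = 4 + (-2 + 99)*(-132) = 4 + 97*(-132) = 4 - 12804 = -12800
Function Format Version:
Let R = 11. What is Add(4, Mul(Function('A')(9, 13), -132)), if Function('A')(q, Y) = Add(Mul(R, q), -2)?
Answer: -12800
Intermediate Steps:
Function('A')(q, Y) = Add(-2, Mul(11, q)) (Function('A')(q, Y) = Add(Mul(11, q), -2) = Add(-2, Mul(11, q)))
Add(4, Mul(Function('A')(9, 13), -132)) = Add(4, Mul(Add(-2, Mul(11, 9)), -132)) = Add(4, Mul(Add(-2, 99), -132)) = Add(4, Mul(97, -132)) = Add(4, -12804) = -12800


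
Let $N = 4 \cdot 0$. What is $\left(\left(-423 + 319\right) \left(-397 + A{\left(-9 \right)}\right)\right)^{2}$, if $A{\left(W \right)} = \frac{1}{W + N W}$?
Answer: $\frac{138157916416}{81} \approx 1.7057 \cdot 10^{9}$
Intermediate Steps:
$N = 0$
$A{\left(W \right)} = \frac{1}{W}$ ($A{\left(W \right)} = \frac{1}{W + 0 W} = \frac{1}{W + 0} = \frac{1}{W}$)
$\left(\left(-423 + 319\right) \left(-397 + A{\left(-9 \right)}\right)\right)^{2} = \left(\left(-423 + 319\right) \left(-397 + \frac{1}{-9}\right)\right)^{2} = \left(- 104 \left(-397 - \frac{1}{9}\right)\right)^{2} = \left(\left(-104\right) \left(- \frac{3574}{9}\right)\right)^{2} = \left(\frac{371696}{9}\right)^{2} = \frac{138157916416}{81}$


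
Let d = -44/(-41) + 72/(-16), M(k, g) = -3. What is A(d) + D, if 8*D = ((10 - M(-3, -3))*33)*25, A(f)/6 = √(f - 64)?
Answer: 10725/8 + 3*I*√453378/41 ≈ 1340.6 + 49.268*I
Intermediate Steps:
d = -281/82 (d = -44*(-1/41) + 72*(-1/16) = 44/41 - 9/2 = -281/82 ≈ -3.4268)
A(f) = 6*√(-64 + f) (A(f) = 6*√(f - 64) = 6*√(-64 + f))
D = 10725/8 (D = (((10 - 1*(-3))*33)*25)/8 = (((10 + 3)*33)*25)/8 = ((13*33)*25)/8 = (429*25)/8 = (⅛)*10725 = 10725/8 ≈ 1340.6)
A(d) + D = 6*√(-64 - 281/82) + 10725/8 = 6*√(-5529/82) + 10725/8 = 6*(I*√453378/82) + 10725/8 = 3*I*√453378/41 + 10725/8 = 10725/8 + 3*I*√453378/41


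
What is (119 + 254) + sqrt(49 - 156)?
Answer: 373 + I*sqrt(107) ≈ 373.0 + 10.344*I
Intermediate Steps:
(119 + 254) + sqrt(49 - 156) = 373 + sqrt(-107) = 373 + I*sqrt(107)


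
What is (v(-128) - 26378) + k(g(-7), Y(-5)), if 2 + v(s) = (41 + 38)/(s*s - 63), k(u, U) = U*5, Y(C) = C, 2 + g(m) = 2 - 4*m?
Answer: -430955926/16321 ≈ -26405.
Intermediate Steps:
g(m) = -4*m (g(m) = -2 + (2 - 4*m) = -4*m)
k(u, U) = 5*U
v(s) = -2 + 79/(-63 + s**2) (v(s) = -2 + (41 + 38)/(s*s - 63) = -2 + 79/(s**2 - 63) = -2 + 79/(-63 + s**2))
(v(-128) - 26378) + k(g(-7), Y(-5)) = ((205 - 2*(-128)**2)/(-63 + (-128)**2) - 26378) + 5*(-5) = ((205 - 2*16384)/(-63 + 16384) - 26378) - 25 = ((205 - 32768)/16321 - 26378) - 25 = ((1/16321)*(-32563) - 26378) - 25 = (-32563/16321 - 26378) - 25 = -430547901/16321 - 25 = -430955926/16321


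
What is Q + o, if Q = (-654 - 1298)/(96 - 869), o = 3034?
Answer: 2347234/773 ≈ 3036.5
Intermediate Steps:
Q = 1952/773 (Q = -1952/(-773) = -1952*(-1/773) = 1952/773 ≈ 2.5252)
Q + o = 1952/773 + 3034 = 2347234/773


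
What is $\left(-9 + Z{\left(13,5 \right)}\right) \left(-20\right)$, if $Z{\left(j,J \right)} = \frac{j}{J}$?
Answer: $128$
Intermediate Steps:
$\left(-9 + Z{\left(13,5 \right)}\right) \left(-20\right) = \left(-9 + \frac{13}{5}\right) \left(-20\right) = \left(- \frac{32}{5}\right) \left(-20\right) = 128$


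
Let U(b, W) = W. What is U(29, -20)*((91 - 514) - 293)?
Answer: 14320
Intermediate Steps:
U(29, -20)*((91 - 514) - 293) = -20*((91 - 514) - 293) = -20*(-423 - 293) = -20*(-716) = 14320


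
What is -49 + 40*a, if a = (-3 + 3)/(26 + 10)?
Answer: -49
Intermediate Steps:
a = 0 (a = 0/36 = 0*(1/36) = 0)
-49 + 40*a = -49 + 40*0 = -49 + 0 = -49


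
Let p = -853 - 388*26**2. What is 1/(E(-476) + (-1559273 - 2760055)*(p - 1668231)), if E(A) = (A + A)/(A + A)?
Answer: 1/8342229158017 ≈ 1.1987e-13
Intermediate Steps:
p = -263141 (p = -853 - 388*676 = -853 - 262288 = -263141)
E(A) = 1 (E(A) = (2*A)/((2*A)) = (2*A)*(1/(2*A)) = 1)
1/(E(-476) + (-1559273 - 2760055)*(p - 1668231)) = 1/(1 + (-1559273 - 2760055)*(-263141 - 1668231)) = 1/(1 - 4319328*(-1931372)) = 1/(1 + 8342229158016) = 1/8342229158017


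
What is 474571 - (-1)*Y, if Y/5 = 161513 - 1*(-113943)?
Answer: 1851851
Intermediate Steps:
Y = 1377280 (Y = 5*(161513 - 1*(-113943)) = 5*(161513 + 113943) = 5*275456 = 1377280)
474571 - (-1)*Y = 474571 - (-1)*1377280 = 474571 - 1*(-1377280) = 474571 + 1377280 = 1851851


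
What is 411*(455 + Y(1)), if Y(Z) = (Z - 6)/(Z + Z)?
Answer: 371955/2 ≈ 1.8598e+5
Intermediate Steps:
Y(Z) = (-6 + Z)/(2*Z) (Y(Z) = (-6 + Z)/((2*Z)) = (-6 + Z)*(1/(2*Z)) = (-6 + Z)/(2*Z))
411*(455 + Y(1)) = 411*(455 + (½)*(-6 + 1)/1) = 411*(455 + (½)*1*(-5)) = 411*(455 - 5/2) = 411*(905/2) = 371955/2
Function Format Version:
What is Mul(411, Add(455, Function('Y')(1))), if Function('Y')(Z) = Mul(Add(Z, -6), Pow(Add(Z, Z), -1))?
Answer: Rational(371955, 2) ≈ 1.8598e+5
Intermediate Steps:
Function('Y')(Z) = Mul(Rational(1, 2), Pow(Z, -1), Add(-6, Z)) (Function('Y')(Z) = Mul(Add(-6, Z), Pow(Mul(2, Z), -1)) = Mul(Add(-6, Z), Mul(Rational(1, 2), Pow(Z, -1))) = Mul(Rational(1, 2), Pow(Z, -1), Add(-6, Z)))
Mul(411, Add(455, Function('Y')(1))) = Mul(411, Add(455, Mul(Rational(1, 2), Pow(1, -1), Add(-6, 1)))) = Mul(411, Add(455, Mul(Rational(1, 2), 1, -5))) = Mul(411, Add(455, Rational(-5, 2))) = Mul(411, Rational(905, 2)) = Rational(371955, 2)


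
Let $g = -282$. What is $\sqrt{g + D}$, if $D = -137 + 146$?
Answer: $i \sqrt{273} \approx 16.523 i$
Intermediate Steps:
$D = 9$
$\sqrt{g + D} = \sqrt{-282 + 9} = \sqrt{-273} = i \sqrt{273}$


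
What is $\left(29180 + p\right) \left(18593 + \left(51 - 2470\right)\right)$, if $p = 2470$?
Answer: $511907100$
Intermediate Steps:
$\left(29180 + p\right) \left(18593 + \left(51 - 2470\right)\right) = \left(29180 + 2470\right) \left(18593 + \left(51 - 2470\right)\right) = 31650 \left(18593 + \left(51 - 2470\right)\right) = 31650 \left(18593 - 2419\right) = 31650 \cdot 16174 = 511907100$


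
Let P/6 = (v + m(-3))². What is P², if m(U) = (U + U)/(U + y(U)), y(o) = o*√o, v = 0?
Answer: 72*I/(√3 - I) ≈ -18.0 + 31.177*I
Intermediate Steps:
y(o) = o^(3/2)
m(U) = 2*U/(U + U^(3/2)) (m(U) = (U + U)/(U + U^(3/2)) = (2*U)/(U + U^(3/2)) = 2*U/(U + U^(3/2)))
P = 216/(-3 - 3*I*√3)² (P = 6*(0 + 2*(-3)/(-3 + (-3)^(3/2)))² = 6*(0 + 2*(-3)/(-3 - 3*I*√3))² = 6*(0 - 6/(-3 - 3*I*√3))² = 6*(-6/(-3 - 3*I*√3))² = 6*(36/(-3 - 3*I*√3)²) = 216/(-3 - 3*I*√3)² ≈ -3.0 - 5.1962*I)
P² = (24/(1 + I*√3)²)² = 576/(1 + I*√3)⁴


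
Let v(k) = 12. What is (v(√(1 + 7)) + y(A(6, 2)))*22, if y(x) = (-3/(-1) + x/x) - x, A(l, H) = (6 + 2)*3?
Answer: -176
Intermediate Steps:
A(l, H) = 24 (A(l, H) = 8*3 = 24)
y(x) = 4 - x (y(x) = (-3*(-1) + 1) - x = (3 + 1) - x = 4 - x)
(v(√(1 + 7)) + y(A(6, 2)))*22 = (12 + (4 - 1*24))*22 = (12 + (4 - 24))*22 = (12 - 20)*22 = -8*22 = -176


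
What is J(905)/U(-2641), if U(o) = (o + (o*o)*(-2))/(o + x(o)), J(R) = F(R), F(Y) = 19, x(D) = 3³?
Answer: 2614/734337 ≈ 0.0035597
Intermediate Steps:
x(D) = 27
J(R) = 19
U(o) = (o - 2*o²)/(27 + o) (U(o) = (o + (o*o)*(-2))/(o + 27) = (o + o²*(-2))/(27 + o) = (o - 2*o²)/(27 + o))
J(905)/U(-2641) = 19/((-2641*(1 - 2*(-2641))/(27 - 2641))) = 19/((-2641*(1 + 5282)/(-2614))) = 19/((-2641*(-1/2614)*5283)) = 19/(13952403/2614) = 19*(2614/13952403) = 2614/734337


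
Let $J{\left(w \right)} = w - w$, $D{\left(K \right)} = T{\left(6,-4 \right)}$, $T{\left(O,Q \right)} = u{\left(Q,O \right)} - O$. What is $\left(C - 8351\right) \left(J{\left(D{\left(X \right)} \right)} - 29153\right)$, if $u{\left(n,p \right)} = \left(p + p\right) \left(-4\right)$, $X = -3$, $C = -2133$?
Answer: $305640052$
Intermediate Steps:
$u{\left(n,p \right)} = - 8 p$ ($u{\left(n,p \right)} = 2 p \left(-4\right) = - 8 p$)
$T{\left(O,Q \right)} = - 9 O$ ($T{\left(O,Q \right)} = - 8 O - O = - 9 O$)
$D{\left(K \right)} = -54$ ($D{\left(K \right)} = \left(-9\right) 6 = -54$)
$J{\left(w \right)} = 0$
$\left(C - 8351\right) \left(J{\left(D{\left(X \right)} \right)} - 29153\right) = \left(-2133 - 8351\right) \left(0 - 29153\right) = \left(-10484\right) \left(-29153\right) = 305640052$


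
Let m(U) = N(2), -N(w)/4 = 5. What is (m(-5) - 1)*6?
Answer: -126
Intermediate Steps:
N(w) = -20 (N(w) = -4*5 = -20)
m(U) = -20
(m(-5) - 1)*6 = (-20 - 1)*6 = -21*6 = -126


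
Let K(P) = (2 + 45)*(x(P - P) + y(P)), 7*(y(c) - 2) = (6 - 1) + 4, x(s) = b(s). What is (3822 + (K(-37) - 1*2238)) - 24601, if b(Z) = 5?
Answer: -158393/7 ≈ -22628.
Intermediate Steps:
x(s) = 5
y(c) = 23/7 (y(c) = 2 + ((6 - 1) + 4)/7 = 2 + (5 + 4)/7 = 2 + (1/7)*9 = 2 + 9/7 = 23/7)
K(P) = 2726/7 (K(P) = (2 + 45)*(5 + 23/7) = 47*(58/7) = 2726/7)
(3822 + (K(-37) - 1*2238)) - 24601 = (3822 + (2726/7 - 1*2238)) - 24601 = (3822 + (2726/7 - 2238)) - 24601 = (3822 - 12940/7) - 24601 = 13814/7 - 24601 = -158393/7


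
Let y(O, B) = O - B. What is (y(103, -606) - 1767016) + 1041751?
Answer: -724556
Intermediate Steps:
(y(103, -606) - 1767016) + 1041751 = ((103 - 1*(-606)) - 1767016) + 1041751 = ((103 + 606) - 1767016) + 1041751 = (709 - 1767016) + 1041751 = -1766307 + 1041751 = -724556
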